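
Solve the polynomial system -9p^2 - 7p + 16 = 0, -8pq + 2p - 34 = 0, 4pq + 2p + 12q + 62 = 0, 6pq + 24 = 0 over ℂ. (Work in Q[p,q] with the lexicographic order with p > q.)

{(1, -4)}

Compute a lex Gröbner basis by Buchberger's algorithm.
f_1 = -9p^2 - 7p + 16, LT = p^2.
f_2 = -8pq + 2p - 34, LT = pq.
f_3 = 4pq + 2p + 12q + 62, LT = pq.
f_4 = 6pq + 24, LT = pq.

S(f_1,f_2): lcm = p^2q. S = 1/4p^2 + 7/9pq - 17/4p - 16/9q.
  leading term p^2: subtract (-1/36)·f_1 from 1/4p^2 + 7/9pq - 17/4p - 16/9q → 7/9pq - 40/9p - 16/9q + 4/9
  leading term pq: subtract (-7/72)·f_2 from 7/9pq - 40/9p - 16/9q + 4/9 → -17/4p - 16/9q - 103/36
  leading term p: no divisor's leading term divides it; move -17/4p to the remainder.
  leading term q: no divisor's leading term divides it; move -16/9q to the remainder.
  leading term 1: no divisor's leading term divides it; move -103/36 to the remainder.
  remainder -17/4p - 16/9q - 103/36 ≠ 0; add h_5 = -17/4p - 16/9q - 103/36 to the basis.

S(f_1,f_3): lcm = p^2q. S = -1/2p^2 - 20/9pq - 31/2p - 16/9q.
  leading term p^2: subtract (1/18)·f_1 from -1/2p^2 - 20/9pq - 31/2p - 16/9q → -20/9pq - 136/9p - 16/9q - 8/9
  leading term pq: subtract (5/18)·f_2 from -20/9pq - 136/9p - 16/9q - 8/9 → -47/3p - 16/9q + 77/9
  leading term p: subtract (188/51)·h_5 from -47/3p - 16/9q + 77/9 → 2192/459q + 8768/459
  leading term q: no divisor's leading term divides it; move 2192/459q to the remainder.
  leading term 1: no divisor's leading term divides it; move 8768/459 to the remainder.
  remainder 2192/459q + 8768/459 ≠ 0; add h_6 = 2192/459q + 8768/459 to the basis.

The other S-polynomials (S(f_1,f_4), S(f_2,f_3), S(f_2,f_4), S(f_3,f_4), S(f_1,h_5), S(f_2,h_5), S(f_3,h_5), S(f_4,h_5), S(f_1,h_6), S(f_2,h_6), S(f_3,h_6), S(f_4,h_6), S(h_5,h_6)) all reduce to 0 modulo the current basis, so we have a Gröbner basis.
Inter-reduce: drop elements whose leading term is divisible by another's, tail-reduce, and make monic.
Reduced Gröbner basis: {p - 1, q + 4}.

From the last basis element, q + 4 = 0, so q takes values in {-4}. Each choice, substituted upward through the basis, yields the corresponding point(s) of the solution set.
  q = -4: the earlier basis element becomes p - 1 = 0, giving p = 1 — point (1, -4).
This is the nonlinear analogue of row-reducing a linear system.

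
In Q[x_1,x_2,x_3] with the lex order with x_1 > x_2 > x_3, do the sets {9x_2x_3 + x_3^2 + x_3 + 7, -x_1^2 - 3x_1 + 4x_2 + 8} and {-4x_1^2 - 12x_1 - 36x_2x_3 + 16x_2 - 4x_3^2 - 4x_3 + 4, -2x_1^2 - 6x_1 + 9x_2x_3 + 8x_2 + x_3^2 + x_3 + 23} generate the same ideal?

Yes, the ideals are equal.

Two ideals are equal iff their reduced Gröbner bases coincide (the reduced basis is unique for a fixed ordering).
Buchberger on the first generating set:
f_1 = 9x_2x_3 + x_3^2 + x_3 + 7, LT = x_2x_3.
f_2 = -x_1^2 - 3x_1 + 4x_2 + 8, LT = x_1^2.

The S-polynomials (S(f_1,f_2)) all reduce to 0 modulo the current basis, so we have a Gröbner basis.
Inter-reduce: drop elements whose leading term is divisible by another's, tail-reduce, and make monic.
Reduced Gröbner basis: {x_1^2 + 3x_1 - 4x_2 - 8, x_2x_3 + 1/9x_3^2 + 1/9x_3 + 7/9}.

Buchberger on the second generating set:
h_1 = -4x_1^2 - 12x_1 - 36x_2x_3 + 16x_2 - 4x_3^2 - 4x_3 + 4, LT = x_1^2.
h_2 = -2x_1^2 - 6x_1 + 9x_2x_3 + 8x_2 + x_3^2 + x_3 + 23, LT = x_1^2.

S(h_1,h_2): lcm = x_1^2. S = 27/2x_2x_3 + 3/2x_3^2 + 3/2x_3 + 21/2.
  leading term x_2x_3: no divisor's leading term divides it; move 27/2x_2x_3 to the remainder.
  leading term x_3^2: no divisor's leading term divides it; move 3/2x_3^2 to the remainder.
  leading term x_3: no divisor's leading term divides it; move 3/2x_3 to the remainder.
  leading term 1: no divisor's leading term divides it; move 21/2 to the remainder.
  remainder 27/2x_2x_3 + 3/2x_3^2 + 3/2x_3 + 21/2 ≠ 0; add k_3 = 27/2x_2x_3 + 3/2x_3^2 + 3/2x_3 + 21/2 to the basis.

The other S-polynomials (S(h_1,k_3), S(h_2,k_3)) all reduce to 0 modulo the current basis, so we have a Gröbner basis.
Inter-reduce: drop elements whose leading term is divisible by another's, tail-reduce, and make monic.
Reduced Gröbner basis: {x_1^2 + 3x_1 - 4x_2 - 8, x_2x_3 + 1/9x_3^2 + 1/9x_3 + 7/9}.

The two bases agree; hence the ideals are identical.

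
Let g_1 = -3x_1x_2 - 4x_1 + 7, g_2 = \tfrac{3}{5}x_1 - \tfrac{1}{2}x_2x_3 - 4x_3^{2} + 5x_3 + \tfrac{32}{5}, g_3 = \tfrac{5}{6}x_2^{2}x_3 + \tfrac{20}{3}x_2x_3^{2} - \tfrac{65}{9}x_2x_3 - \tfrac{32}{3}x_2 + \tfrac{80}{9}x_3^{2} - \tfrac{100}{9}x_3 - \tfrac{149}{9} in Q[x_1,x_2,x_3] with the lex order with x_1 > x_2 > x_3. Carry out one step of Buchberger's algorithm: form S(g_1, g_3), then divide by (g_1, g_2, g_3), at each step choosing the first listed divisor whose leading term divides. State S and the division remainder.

lcm(LM(g_1), LM(g_3)) = x_1x_2^{2}x_3.
S = (lcm/LT(g_1))·g_1 − (lcm/LT(g_3))·g_3 = -8x_1x_2x_3^{2} + 10x_1x_2x_3 + \tfrac{64}{5}x_1x_2 - \tfrac{32}{3}x_1x_3^{2} + \tfrac{40}{3}x_1x_3 + \tfrac{298}{15}x_1 - \tfrac{7}{3}x_2x_3.
Reduce S modulo (g_1, g_2, g_3) in that order:
  leading term x_1x_2x_3^{2}: subtract (\tfrac{8}{3}x_3^{2})·g_1 from -8x_1x_2x_3^{2} + 10x_1x_2x_3 + \tfrac{64}{5}x_1x_2 - \tfrac{32}{3}x_1x_3^{2} + \tfrac{40}{3}x_1x_3 + \tfrac{298}{15}x_1 - \tfrac{7}{3}x_2x_3 → 10x_1x_2x_3 + \tfrac{64}{5}x_1x_2 + \tfrac{40}{3}x_1x_3 + \tfrac{298}{15}x_1 - \tfrac{7}{3}x_2x_3 - \tfrac{56}{3}x_3^{2}
  leading term x_1x_2x_3: subtract (-\tfrac{10}{3}x_3)·g_1 from 10x_1x_2x_3 + \tfrac{64}{5}x_1x_2 + \tfrac{40}{3}x_1x_3 + \tfrac{298}{15}x_1 - \tfrac{7}{3}x_2x_3 - \tfrac{56}{3}x_3^{2} → \tfrac{64}{5}x_1x_2 + \tfrac{298}{15}x_1 - \tfrac{7}{3}x_2x_3 - \tfrac{56}{3}x_3^{2} + \tfrac{70}{3}x_3
  leading term x_1x_2: subtract (-\tfrac{64}{15})·g_1 from \tfrac{64}{5}x_1x_2 + \tfrac{298}{15}x_1 - \tfrac{7}{3}x_2x_3 - \tfrac{56}{3}x_3^{2} + \tfrac{70}{3}x_3 → \tfrac{14}{5}x_1 - \tfrac{7}{3}x_2x_3 - \tfrac{56}{3}x_3^{2} + \tfrac{70}{3}x_3 + \tfrac{448}{15}
  leading term x_1: subtract (\tfrac{14}{3})·g_2 from \tfrac{14}{5}x_1 - \tfrac{7}{3}x_2x_3 - \tfrac{56}{3}x_3^{2} + \tfrac{70}{3}x_3 + \tfrac{448}{15} → 0
The remainder is 0, so this S-polynomial contributes no new basis element.
An S-polynomial is built so that the two leading terms cancel; whether anything survives reduction is exactly the Gröbner-basis criterion.

S(g_1, g_3) = -8x_1x_2x_3^{2} + 10x_1x_2x_3 + \tfrac{64}{5}x_1x_2 - \tfrac{32}{3}x_1x_3^{2} + \tfrac{40}{3}x_1x_3 + \tfrac{298}{15}x_1 - \tfrac{7}{3}x_2x_3; remainder on division = 0.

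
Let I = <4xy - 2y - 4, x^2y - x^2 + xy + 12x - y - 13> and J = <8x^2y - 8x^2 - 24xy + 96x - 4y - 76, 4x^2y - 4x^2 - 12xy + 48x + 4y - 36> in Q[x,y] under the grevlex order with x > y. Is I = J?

No, the ideals differ.

Two ideals are equal iff their reduced Gröbner bases coincide (the reduced basis is unique for a fixed ordering).
Buchberger on the first generating set:
f_1 = 4xy - 2y - 4, LT = xy.
f_2 = x^2y - x^2 + xy + 12x - y - 13, LT = x^2y.

S(f_1,f_2): lcm = x^2y. S = x^2 - 3/2xy - 13x + y + 13.
  reduce S modulo (f_1, f_2):
  remainder x^2 - 13x + 1/4y + 23/2 ≠ 0; add g_3 = x^2 - 13x + 1/4y + 23/2 to the basis.

S(f_1,g_3): lcm = x^2y. S = 25/2xy - 1/4y^2 - x - 23/2y.
  reduce S modulo (f_1, f_2, g_3):
  remainder -1/4y^2 - x - 21/4y + 25/2 ≠ 0; add g_4 = -1/4y^2 - x - 21/4y + 25/2 to the basis.

The other S-polynomials (S(f_2,g_3), S(f_1,g_4), S(f_2,g_4), S(g_3,g_4)) all reduce to 0 modulo the current basis, so we have a Gröbner basis.
Inter-reduce: drop elements whose leading term is divisible by another's, tail-reduce, and make monic.
Reduced Gröbner basis: {x^2 - 13x + 1/4y + 23/2, xy - 1/2y - 1, y^2 + 4x + 21y - 50}.

Buchberger on the second generating set:
h_1 = 8x^2y - 8x^2 - 24xy + 96x - 4y - 76, LT = x^2y.
h_2 = 4x^2y - 4x^2 - 12xy + 48x + 4y - 36, LT = x^2y.

S(h_1,h_2): lcm = x^2y. S = -3/2y - 1/2.
  reduce S modulo (h_1, h_2):
  remainder -3/2y - 1/2 ≠ 0; add k_3 = -3/2y - 1/2 to the basis.

S(h_1,k_3): lcm = x^2y. S = -4/3x^2 - 3xy + 12x - 1/2y - 19/2.
  reduce S modulo (h_1, h_2, k_3):
  remainder -4/3x^2 + 13x - 28/3 ≠ 0; add k_4 = -4/3x^2 + 13x - 28/3 to the basis.

The other S-polynomials (S(h_2,k_3), S(h_1,k_4), S(h_2,k_4), S(k_3,k_4)) all reduce to 0 modulo the current basis, so we have a Gröbner basis.
Inter-reduce: drop elements whose leading term is divisible by another's, tail-reduce, and make monic.
Reduced Gröbner basis: {x^2 - 39/4x + 7, y + 1/3}.

Since the reduced bases disagree, the two ideals are not the same.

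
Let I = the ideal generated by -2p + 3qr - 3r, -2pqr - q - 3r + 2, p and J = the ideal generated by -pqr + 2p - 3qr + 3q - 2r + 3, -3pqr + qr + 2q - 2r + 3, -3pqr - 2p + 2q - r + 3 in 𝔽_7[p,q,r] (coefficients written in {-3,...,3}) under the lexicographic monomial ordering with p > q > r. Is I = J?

No, the ideals differ.

For a fixed monomial order, each ideal has a unique reduced Gröbner basis; comparing bases decides equality.
Buchberger on the first generating set:
f_1 = -2p + 3qr - 3r, LT = p.
f_2 = -2pqr - q - 3r + 2, LT = pqr.
f_3 = p, LT = p.

S(f_1,f_2): lcm = pqr. S = 2q²r² - 2qr² + 3q + 2r + 1.
  reduce S modulo (f_1, f_2, f_3):
  remainder 2q²r² - 2qr² + 3q + 2r + 1 ≠ 0; add g_4 = 2q²r² - 2qr² + 3q + 2r + 1 to the basis.

S(f_1,f_3): lcm = p. S = 2qr - 2r.
  reduce S modulo (f_1, f_2, f_3, g_4):
  remainder 2qr - 2r ≠ 0; add g_5 = 2qr - 2r to the basis.

S(f_2,f_3): lcm = pqr. S = -3q - 2r - 1.
  reduce S modulo (f_1, f_2, f_3, g_4, g_5):
  remainder -3q - 2r - 1 ≠ 0; add g_6 = -3q - 2r - 1 to the basis.

S(g_4,g_6): lcm = q²r². S = -3qr³ + qr² - 2q + r - 3.
  reduce S modulo (f_1, f_2, f_3, g_4, g_5, g_6):
  remainder -3r³ + r² ≠ 0; add g_7 = -3r³ + r² to the basis.

S(g_5,g_6): lcm = qr. S = -3r² + r.
  reduce S modulo (f_1, f_2, f_3, g_4, g_5, g_6, g_7):
  remainder -3r² + r ≠ 0; add g_8 = -3r² + r to the basis.

The other S-polynomials (S(f_1,g_4), S(f_2,g_4), S(f_3,g_4), S(f_1,g_5), S(f_2,g_5), S(f_3,g_5), S(g_4,g_5), S(f_1,g_6), S(f_2,g_6), S(f_3,g_6), S(f_1,g_7), S(f_2,g_7), S(f_3,g_7), S(g_4,g_7), S(g_5,g_7), S(g_6,g_7), S(f_1,g_8), S(f_2,g_8), S(f_3,g_8), S(g_4,g_8), S(g_5,g_8), S(g_6,g_8), S(g_7,g_8)) all reduce to 0 modulo the current basis, so we have a Gröbner basis.
Inter-reduce: drop elements whose leading term is divisible by another's, tail-reduce, and make monic.
Reduced Gröbner basis: {p, q + 3r - 2, r² + 2r}.

Buchberger on the second generating set:
h_1 = -pqr + 2p - 3qr + 3q - 2r + 3, LT = pqr.
h_2 = -3pqr + qr + 2q - 2r + 3, LT = pqr.
h_3 = -3pqr - 2p + 2q - r + 3, LT = pqr.

S(h_1,h_2): lcm = pqr. S = -2p + qr - r - 2.
  reduce S modulo (h_1, h_2, h_3):
  remainder -2p + qr - r - 2 ≠ 0; add k_4 = -2p + qr - r - 2 to the basis.

S(h_1,h_3): lcm = pqr. S = 2p + 3qr - 3r - 2.
  reduce S modulo (h_1, h_2, h_3, k_4):
  remainder -3qr + 3r + 3 ≠ 0; add k_5 = -3qr + 3r + 3 to the basis.

S(h_1,k_4): lcm = pqr. S = -2p - 3q²r² + 3qr² + 2qr - 3q + 2r - 3.
  reduce S modulo (h_1, h_2, h_3, k_4, k_5):
  remainder -3q + r - 3 ≠ 0; add k_6 = -3q + r - 3 to the basis.

S(h_1,k_6): lcm = pqr. S = -2pr² - pr - 2p + 3qr - 3q + 2r - 3.
  reduce S modulo (h_1, h_2, h_3, k_4, k_5, k_6):
  remainder r² + r - 3 ≠ 0; add k_7 = r² + r - 3 to the basis.

The other S-polynomials (S(h_2,h_3), S(h_2,k_4), S(h_3,k_4), S(h_1,k_5), S(h_2,k_5), S(h_3,k_5), S(k_4,k_5), S(h_2,k_6), S(h_3,k_6), S(k_4,k_6), S(k_5,k_6), S(h_1,k_7), S(h_2,k_7), S(h_3,k_7), S(k_4,k_7), S(k_5,k_7), S(k_6,k_7)) all reduce to 0 modulo the current basis, so we have a Gröbner basis.
Inter-reduce: drop elements whose leading term is divisible by another's, tail-reduce, and make monic.
Reduced Gröbner basis: {p - 3, q + 2r + 1, r² + r - 3}.

The bases are distinct; the ideals are different.
The same test decides containment: I ⊆ J iff every generator of I reduces to 0 modulo a Gröbner basis of J.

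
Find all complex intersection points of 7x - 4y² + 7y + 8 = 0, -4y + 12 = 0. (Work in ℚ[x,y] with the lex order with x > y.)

Compute a lex Gröbner basis by Buchberger's algorithm.
f_1 = 7x - 4y² + 7y + 8, LT = x.
f_2 = -4y + 12, LT = y.

The S-polynomials (S(f_1,f_2)) all reduce to 0 modulo the current basis, so we have a Gröbner basis.
Inter-reduce: drop elements whose leading term is divisible by another's, tail-reduce, and make monic.
Reduced Gröbner basis: {x - 1, y - 3}.

From the last basis element, y - 3 = 0, so y takes values in {3}. Each choice, substituted upward through the basis, yields the corresponding point(s) of the solution set.
  y = 3: the earlier basis element becomes x - 1 = 0, giving x = 1 — point (1, 3).
This is the nonlinear analogue of row-reducing a linear system.

{(1, 3)}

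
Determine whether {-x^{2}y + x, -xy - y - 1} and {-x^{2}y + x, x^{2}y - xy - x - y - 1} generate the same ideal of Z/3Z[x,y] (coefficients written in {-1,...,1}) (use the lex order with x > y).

Yes, the ideals are equal.

For a fixed monomial order, each ideal has a unique reduced Gröbner basis; comparing bases decides equality.
Buchberger on the first generating set:
f_1 = -x^{2}y + x, LT = x^{2}y.
f_2 = -xy - y - 1, LT = xy.

S(f_1,f_2): lcm = x^{2}y. S = -xy + x.
  reduce S modulo (f_1, f_2):
  remainder x + y + 1 ≠ 0; add g_3 = x + y + 1 to the basis.

S(f_1,g_3): lcm = x^{2}y. S = -xy^{2} - xy - x.
  reduce S modulo (f_1, f_2, g_3):
  remainder y^{2} - 1 ≠ 0; add g_4 = y^{2} - 1 to the basis.

The other S-polynomials (S(f_2,g_3), S(f_1,g_4), S(f_2,g_4), S(g_3,g_4)) all reduce to 0 modulo the current basis, so we have a Gröbner basis.
Inter-reduce: drop elements whose leading term is divisible by another's, tail-reduce, and make monic.
Reduced Gröbner basis: {x + y + 1, y^{2} - 1}.

Buchberger on the second generating set:
h_1 = -x^{2}y + x, LT = x^{2}y.
h_2 = x^{2}y - xy - x - y - 1, LT = x^{2}y.

S(h_1,h_2): lcm = x^{2}y. S = xy + y + 1.
  reduce S modulo (h_1, h_2):
  remainder xy + y + 1 ≠ 0; add k_3 = xy + y + 1 to the basis.

S(h_1,k_3): lcm = x^{2}y. S = -xy + x.
  reduce S modulo (h_1, h_2, k_3):
  remainder x + y + 1 ≠ 0; add k_4 = x + y + 1 to the basis.

S(h_1,k_4): lcm = x^{2}y. S = -xy^{2} - xy - x.
  reduce S modulo (h_1, h_2, k_3, k_4):
  remainder y^{2} - 1 ≠ 0; add k_5 = y^{2} - 1 to the basis.

The other S-polynomials (S(h_2,k_3), S(h_2,k_4), S(k_3,k_4), S(h_1,k_5), S(h_2,k_5), S(k_3,k_5), S(k_4,k_5)) all reduce to 0 modulo the current basis, so we have a Gröbner basis.
Inter-reduce: drop elements whose leading term is divisible by another's, tail-reduce, and make monic.
Reduced Gröbner basis: {x + y + 1, y^{2} - 1}.

The two bases agree; hence the ideals are identical.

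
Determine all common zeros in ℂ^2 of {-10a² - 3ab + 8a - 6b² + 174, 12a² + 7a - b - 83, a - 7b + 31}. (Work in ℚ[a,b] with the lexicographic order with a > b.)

Compute a lex Gröbner basis by Buchberger's algorithm.
f_1 = -10a² - 3ab + 8a - 6b² + 174, LT = a².
f_2 = 12a² + 7a - b - 83, LT = a².
f_3 = a - 7b + 31, LT = a.

S(f_1,f_2): lcm = a². S = 3/10ab - 83/60a + ⅗b² + 1/12b - 629/60.
  reduce S modulo (f_1, f_2, f_3):
  remainder 27/10b² - 189/10b + 162/5 ≠ 0; add h_4 = 27/10b² - 189/10b + 162/5 to the basis.

S(f_1,f_3): lcm = a². S = 73/10ab - 159/5a + ⅗b² - 87/5.
  reduce S modulo (f_1, f_2, f_3, h_4):
  remainder -87b + 348 ≠ 0; add h_5 = -87b + 348 to the basis.

The other S-polynomials (S(f_2,f_3), S(f_1,h_4), S(f_2,h_4), S(f_3,h_4), S(f_1,h_5), S(f_2,h_5), S(f_3,h_5), S(h_4,h_5)) all reduce to 0 modulo the current basis, so we have a Gröbner basis.
Inter-reduce: drop elements whose leading term is divisible by another's, tail-reduce, and make monic.
Reduced Gröbner basis: {a + 3, b - 4}.

From the last basis element, b - 4 = 0, so b takes values in {4}. Each choice, substituted upward through the basis, yields the corresponding point(s) of the solution set.
  b = 4: the earlier basis element becomes a + 3 = 0, giving a = -3 — point (-3, 4).
Zero-dimensionality of the ideal guarantees finitely many solutions over ℂ.

{(-3, 4)}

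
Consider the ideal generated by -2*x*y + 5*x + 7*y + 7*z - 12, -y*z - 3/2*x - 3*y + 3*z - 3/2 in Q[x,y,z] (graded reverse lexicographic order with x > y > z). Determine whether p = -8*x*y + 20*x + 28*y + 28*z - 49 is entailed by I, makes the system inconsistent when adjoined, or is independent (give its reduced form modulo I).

Adjoining -8*x*y + 20*x + 28*y + 28*z - 49 makes the ideal the whole ring: the system is inconsistent.

First compute the reduced Gröbner basis of I by Buchberger's algorithm.
f_1 = -2*x*y + 5*x + 7*y + 7*z - 12, LT = x*y.
f_2 = -y*z - 3/2*x - 3*y + 3*z - 3/2, LT = y*z.

S(f_1,f_2): lcm = x*y*z. S = -3/2*x**2 - 3*x*y + 1/2*x*z - 7/2*y*z - 7/2*z**2 - 3/2*x + 6*z.
  leading term x**2: no divisor's leading term divides it; move -3/2*x**2 to the remainder.
  leading term x*y: subtract (3/2)·f_1 from -3*x*y + 1/2*x*z - 7/2*y*z - 7/2*z**2 - 3/2*x + 6*z → 1/2*x*z - 7/2*y*z - 7/2*z**2 - 9*x - 21/2*y - 9/2*z + 18
  leading term x*z: no divisor's leading term divides it; move 1/2*x*z to the remainder.
  leading term y*z: subtract (7/2)·f_2 from -7/2*y*z - 7/2*z**2 - 9*x - 21/2*y - 9/2*z + 18 → -7/2*z**2 - 15/4*x - 15*z + 93/4
  leading term z**2: no divisor's leading term divides it; move -7/2*z**2 to the remainder.
  leading term x: no divisor's leading term divides it; move -15/4*x to the remainder.
  leading term z: no divisor's leading term divides it; move -15*z to the remainder.
  leading term 1: no divisor's leading term divides it; move 93/4 to the remainder.
  remainder -3/2*x**2 + 1/2*x*z - 7/2*z**2 - 15/4*x - 15*z + 93/4 ≠ 0; add h_3 = -3/2*x**2 + 1/2*x*z - 7/2*z**2 - 15/4*x - 15*z + 93/4 to the basis.

S(f_1,h_3): lcm = x**2*y. S = 1/3*x*y*z - 7/3*y*z**2 - 5/2*x**2 - 6*x*y - 7/2*x*z - 10*y*z + 6*x + 31/2*y.
  leading term x*y*z: subtract (-1/6*z)·f_1 from 1/3*x*y*z - 7/3*y*z**2 - 5/2*x**2 - 6*x*y - 7/2*x*z - 10*y*z + 6*x + 31/2*y → -7/3*y*z**2 - 5/2*x**2 - 6*x*y - 8/3*x*z - 53/6*y*z + 7/6*z**2 + 6*x + 31/2*y - 2*z
  leading term y*z**2: subtract (7/3*z)·f_2 from -7/3*y*z**2 - 5/2*x**2 - 6*x*y - 8/3*x*z - 53/6*y*z + 7/6*z**2 + 6*x + 31/2*y - 2*z → -5/2*x**2 - 6*x*y + 5/6*x*z - 11/6*y*z - 35/6*z**2 + 6*x + 31/2*y + 3/2*z
  leading term x**2: subtract (5/3)·h_3 from -5/2*x**2 - 6*x*y + 5/6*x*z - 11/6*y*z - 35/6*z**2 + 6*x + 31/2*y + 3/2*z → -6*x*y - 11/6*y*z + 49/4*x + 31/2*y + 53/2*z - 155/4
  leading term x*y: subtract (3)·f_1 from -6*x*y - 11/6*y*z + 49/4*x + 31/2*y + 53/2*z - 155/4 → -11/6*y*z - 11/4*x - 11/2*y + 11/2*z - 11/4
  leading term y*z: subtract (11/6)·f_2 from -11/6*y*z - 11/4*x - 11/2*y + 11/2*z - 11/4 → 0
  remainder 0.

S(f_2,h_3): leading monomials are coprime, so the S-polynomial reduces to 0 (Buchberger's first criterion).
Every S-polynomial of the final basis reduces to 0, so we have a Gröbner basis.
Inter-reduce: drop elements whose leading term is divisible by another's, tail-reduce, and make monic.
Reduced Gröbner basis: {x**2 - 1/3*x*z + 7/3*z**2 + 5/2*x + 10*z - 31/2, x*y - 5/2*x - 7/2*y - 7/2*z + 6, y*z + 3/2*x + 3*y - 3*z + 3/2}.
Label its elements g_1 = x**2 - 1/3*x*z + 7/3*z**2 + 5/2*x + 10*z - 31/2, g_2 = x*y - 5/2*x - 7/2*y - 7/2*z + 6, g_3 = y*z + 3/2*x + 3*y - 3*z + 3/2.

Reduce p = -8*x*y + 20*x + 28*y + 28*z - 49 modulo G:
  leading term x*y: subtract (-8)·g_2 from -8*x*y + 20*x + 28*y + 28*z - 49 → -1
  leading term 1: no divisor's leading term divides it; move -1 to the remainder.
  normal form = -1.
The normal form is nonzero, so p ∉ I. Since p minus its normal form lies in I, I + (p) = I + (r) where r = -1; decide whether this ideal is the whole ring.
Here r = -1 is a nonzero constant, hence a unit: 1 ∈ I + (p), the Gröbner basis of I + (p) is {1}, and the enlarged system has no common solution — adjoining p is inconsistent.

Ideal membership is decidable via reduction modulo a Gröbner basis.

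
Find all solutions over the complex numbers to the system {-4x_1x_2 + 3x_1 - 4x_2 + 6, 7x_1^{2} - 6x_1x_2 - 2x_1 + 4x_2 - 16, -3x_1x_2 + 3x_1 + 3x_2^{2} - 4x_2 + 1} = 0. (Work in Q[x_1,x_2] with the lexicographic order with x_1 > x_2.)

Compute a lex Gröbner basis by Buchberger's algorithm.
f_1 = -4x_1x_2 + 3x_1 - 4x_2 + 6, LT = x_1x_2.
f_2 = 7x_1^{2} - 6x_1x_2 - 2x_1 + 4x_2 - 16, LT = x_1^{2}.
f_3 = -3x_1x_2 + 3x_1 + 3x_2^{2} - 4x_2 + 1, LT = x_1x_2.

S(f_1,f_2): lcm = x_1^{2}x_2. S = -\tfrac{3}{4}x_1^{2} + \tfrac{6}{7}x_1x_2^{2} + \tfrac{9}{7}x_1x_2 - \tfrac{3}{2}x_1 - \tfrac{4}{7}x_2^{2} + \tfrac{16}{7}x_2.
  leading term x_1^{2}: subtract (-\tfrac{3}{28})·f_2 from -\tfrac{3}{4}x_1^{2} + \tfrac{6}{7}x_1x_2^{2} + \tfrac{9}{7}x_1x_2 - \tfrac{3}{2}x_1 - \tfrac{4}{7}x_2^{2} + \tfrac{16}{7}x_2 → \tfrac{6}{7}x_1x_2^{2} + \tfrac{9}{14}x_1x_2 - \tfrac{12}{7}x_1 - \tfrac{4}{7}x_2^{2} + \tfrac{19}{7}x_2 - \tfrac{12}{7}
  leading term x_1x_2^{2}: subtract (-\tfrac{3}{14}x_2)·f_1 from \tfrac{6}{7}x_1x_2^{2} + \tfrac{9}{14}x_1x_2 - \tfrac{12}{7}x_1 - \tfrac{4}{7}x_2^{2} + \tfrac{19}{7}x_2 - \tfrac{12}{7} → \tfrac{9}{7}x_1x_2 - \tfrac{12}{7}x_1 - \tfrac{10}{7}x_2^{2} + 4x_2 - \tfrac{12}{7}
  leading term x_1x_2: subtract (-\tfrac{9}{28})·f_1 from \tfrac{9}{7}x_1x_2 - \tfrac{12}{7}x_1 - \tfrac{10}{7}x_2^{2} + 4x_2 - \tfrac{12}{7} → -\tfrac{3}{4}x_1 - \tfrac{10}{7}x_2^{2} + \tfrac{19}{7}x_2 + \tfrac{3}{14}
  leading term x_1: no divisor's leading term divides it; move -\tfrac{3}{4}x_1 to the remainder.
  leading term x_2^{2}: no divisor's leading term divides it; move -\tfrac{10}{7}x_2^{2} to the remainder.
  leading term x_2: no divisor's leading term divides it; move \tfrac{19}{7}x_2 to the remainder.
  leading term 1: no divisor's leading term divides it; move \tfrac{3}{14} to the remainder.
  remainder -\tfrac{3}{4}x_1 - \tfrac{10}{7}x_2^{2} + \tfrac{19}{7}x_2 + \tfrac{3}{14} ≠ 0; add h_4 = -\tfrac{3}{4}x_1 - \tfrac{10}{7}x_2^{2} + \tfrac{19}{7}x_2 + \tfrac{3}{14} to the basis.

S(f_1,f_3): lcm = x_1x_2. S = \tfrac{1}{4}x_1 + x_2^{2} - \tfrac{1}{3}x_2 - \tfrac{7}{6}.
  leading term x_1: subtract (-\tfrac{1}{3})·h_4 from \tfrac{1}{4}x_1 + x_2^{2} - \tfrac{1}{3}x_2 - \tfrac{7}{6} → \tfrac{11}{21}x_2^{2} + \tfrac{4}{7}x_2 - \tfrac{23}{21}
  leading term x_2^{2}: no divisor's leading term divides it; move \tfrac{11}{21}x_2^{2} to the remainder.
  leading term x_2: no divisor's leading term divides it; move \tfrac{4}{7}x_2 to the remainder.
  leading term 1: no divisor's leading term divides it; move -\tfrac{23}{21} to the remainder.
  remainder \tfrac{11}{21}x_2^{2} + \tfrac{4}{7}x_2 - \tfrac{23}{21} ≠ 0; add h_5 = \tfrac{11}{21}x_2^{2} + \tfrac{4}{7}x_2 - \tfrac{23}{21} to the basis.

S(f_2,f_3): lcm = x_1^{2}x_2. S = x_1^{2} + \tfrac{1}{7}x_1x_2^{2} - \tfrac{34}{21}x_1x_2 + \tfrac{1}{3}x_1 + \tfrac{4}{7}x_2^{2} - \tfrac{16}{7}x_2.
  leading term x_1^{2}: subtract (\tfrac{1}{7})·f_2 from x_1^{2} + \tfrac{1}{7}x_1x_2^{2} - \tfrac{34}{21}x_1x_2 + \tfrac{1}{3}x_1 + \tfrac{4}{7}x_2^{2} - \tfrac{16}{7}x_2 → \tfrac{1}{7}x_1x_2^{2} - \tfrac{16}{21}x_1x_2 + \tfrac{13}{21}x_1 + \tfrac{4}{7}x_2^{2} - \tfrac{20}{7}x_2 + \tfrac{16}{7}
  leading term x_1x_2^{2}: subtract (-\tfrac{1}{28}x_2)·f_1 from \tfrac{1}{7}x_1x_2^{2} - \tfrac{16}{21}x_1x_2 + \tfrac{13}{21}x_1 + \tfrac{4}{7}x_2^{2} - \tfrac{20}{7}x_2 + \tfrac{16}{7} → -\tfrac{55}{84}x_1x_2 + \tfrac{13}{21}x_1 + \tfrac{3}{7}x_2^{2} - \tfrac{37}{14}x_2 + \tfrac{16}{7}
  leading term x_1x_2: subtract (\tfrac{55}{336})·f_1 from -\tfrac{55}{84}x_1x_2 + \tfrac{13}{21}x_1 + \tfrac{3}{7}x_2^{2} - \tfrac{37}{14}x_2 + \tfrac{16}{7} → \tfrac{43}{336}x_1 + \tfrac{3}{7}x_2^{2} - \tfrac{167}{84}x_2 + \tfrac{73}{56}
  leading term x_1: subtract (-\tfrac{43}{252})·h_4 from \tfrac{43}{336}x_1 + \tfrac{3}{7}x_2^{2} - \tfrac{167}{84}x_2 + \tfrac{73}{56} → \tfrac{163}{882}x_2^{2} - \tfrac{1345}{882}x_2 + \tfrac{197}{147}
  leading term x_2^{2}: subtract (\tfrac{163}{462})·h_5 from \tfrac{163}{882}x_2^{2} - \tfrac{1345}{882}x_2 + \tfrac{197}{147} → -\tfrac{2393}{1386}x_2 + \tfrac{2393}{1386}
  leading term x_2: no divisor's leading term divides it; move -\tfrac{2393}{1386}x_2 to the remainder.
  leading term 1: no divisor's leading term divides it; move \tfrac{2393}{1386} to the remainder.
  remainder -\tfrac{2393}{1386}x_2 + \tfrac{2393}{1386} ≠ 0; add h_6 = -\tfrac{2393}{1386}x_2 + \tfrac{2393}{1386} to the basis.

The other S-polynomials (S(f_1,h_4), S(f_2,h_4), S(f_3,h_4), S(f_1,h_5), S(f_2,h_5), S(f_3,h_5), S(h_4,h_5), S(f_1,h_6), S(f_2,h_6), S(f_3,h_6), S(h_4,h_6), S(h_5,h_6)) all reduce to 0 modulo the current basis, so we have a Gröbner basis.
Inter-reduce: drop elements whose leading term is divisible by another's, tail-reduce, and make monic.
Reduced Gröbner basis: {x_1 - 2, x_2 - 1}.

Since the basis is lex-ordered, x_2 - 1 is univariate in x_2. Its roots are {1}. Back-substituting each root into the other basis elements fixes the other coordinates.
  x_2 = 1: the earlier basis element becomes x_1 - 2 = 0, giving x_1 = 2 — point (2, 1).

{(2, 1)}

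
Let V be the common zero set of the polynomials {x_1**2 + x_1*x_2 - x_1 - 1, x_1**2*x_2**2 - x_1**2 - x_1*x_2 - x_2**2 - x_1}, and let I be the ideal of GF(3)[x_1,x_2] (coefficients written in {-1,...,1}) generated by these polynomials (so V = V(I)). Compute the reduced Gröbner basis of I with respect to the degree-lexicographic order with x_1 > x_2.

G = {x_2**3 - x_2**2 + x_1 + x_2 + 1, x_1**2 + x_1*x_2 - x_1 - 1}

The reduced Gröbner basis is the canonical form of the ideal for this ordering.

f_1 = x_1**2 + x_1*x_2 - x_1 - 1, LT = x_1**2.
f_2 = x_1**2*x_2**2 - x_1**2 - x_1*x_2 - x_2**2 - x_1, LT = x_1**2*x_2**2.

S(f_1,f_2): lcm = x_1**2*x_2**2. S = x_1*x_2**3 - x_1*x_2**2 + x_1**2 + x_1*x_2 + x_1.
  leading term x_1*x_2**3: no divisor's leading term divides it; move x_1*x_2**3 to the remainder.
  leading term x_1*x_2**2: no divisor's leading term divides it; move -x_1*x_2**2 to the remainder.
  leading term x_1**2: subtract (1)·f_1 from x_1**2 + x_1*x_2 + x_1 → -x_1 + 1
  leading term x_1: no divisor's leading term divides it; move -x_1 to the remainder.
  leading term 1: no divisor's leading term divides it; move 1 to the remainder.
  remainder x_1*x_2**3 - x_1*x_2**2 - x_1 + 1 ≠ 0; add g_3 = x_1*x_2**3 - x_1*x_2**2 - x_1 + 1 to the basis.

S(f_1,g_3): lcm = x_1**2*x_2**3. S = x_1*x_2**4 + x_1**2*x_2**2 - x_1*x_2**3 - x_2**3 + x_1**2 - x_1.
  leading term x_1*x_2**4: subtract (x_2)·g_3 from x_1*x_2**4 + x_1**2*x_2**2 - x_1*x_2**3 - x_2**3 + x_1**2 - x_1 → x_1**2*x_2**2 - x_2**3 + x_1**2 + x_1*x_2 - x_1 - x_2
  leading term x_1**2*x_2**2: subtract (x_2**2)·f_1 from x_1**2*x_2**2 - x_2**3 + x_1**2 + x_1*x_2 - x_1 - x_2 → -x_1*x_2**3 + x_1*x_2**2 - x_2**3 + x_1**2 + x_1*x_2 + x_2**2 - x_1 - x_2
  leading term x_1*x_2**3: subtract (-1)·g_3 from -x_1*x_2**3 + x_1*x_2**2 - x_2**3 + x_1**2 + x_1*x_2 + x_2**2 - x_1 - x_2 → -x_2**3 + x_1**2 + x_1*x_2 + x_2**2 + x_1 - x_2 + 1
  leading term x_2**3: no divisor's leading term divides it; move -x_2**3 to the remainder.
  leading term x_1**2: subtract (1)·f_1 from x_1**2 + x_1*x_2 + x_2**2 + x_1 - x_2 + 1 → x_2**2 - x_1 - x_2 - 1
  leading term x_2**2: no divisor's leading term divides it; move x_2**2 to the remainder.
  leading term x_1: no divisor's leading term divides it; move -x_1 to the remainder.
  leading term x_2: no divisor's leading term divides it; move -x_2 to the remainder.
  leading term 1: no divisor's leading term divides it; move -1 to the remainder.
  remainder -x_2**3 + x_2**2 - x_1 - x_2 - 1 ≠ 0; add g_4 = -x_2**3 + x_2**2 - x_1 - x_2 - 1 to the basis.

The other S-polynomials (S(f_2,g_3), S(f_1,g_4), S(f_2,g_4), S(g_3,g_4)) all reduce to 0 modulo the current basis, so we have a Gröbner basis.
Inter-reduce: drop elements whose leading term is divisible by another's, tail-reduce, and make monic.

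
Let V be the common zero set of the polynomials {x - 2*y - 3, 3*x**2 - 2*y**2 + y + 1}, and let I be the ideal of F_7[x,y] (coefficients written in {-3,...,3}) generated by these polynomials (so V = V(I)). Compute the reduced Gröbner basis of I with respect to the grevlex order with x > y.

G = {y**2 + 3*y, x - 2*y - 3}

f_1 = x - 2*y - 3, LT = x.
f_2 = 3*x**2 - 2*y**2 + y + 1, LT = x**2.

S(f_1,f_2): lcm = x**2. S = -2*x*y + 3*y**2 - 3*x + 2*y + 2.
  leading term x*y: subtract (-2*y)·f_1 from -2*x*y + 3*y**2 - 3*x + 2*y + 2 → -y**2 - 3*x + 3*y + 2
  leading term y**2: no divisor's leading term divides it; move -y**2 to the remainder.
  leading term x: subtract (-3)·f_1 from -3*x + 3*y + 2 → -3*y
  leading term y: no divisor's leading term divides it; move -3*y to the remainder.
  remainder -y**2 - 3*y ≠ 0; add g_3 = -y**2 - 3*y to the basis.

The other S-polynomials (S(f_1,g_3), S(f_2,g_3)) all reduce to 0 modulo the current basis, so we have a Gröbner basis.
Inter-reduce: drop elements whose leading term is divisible by another's, tail-reduce, and make monic.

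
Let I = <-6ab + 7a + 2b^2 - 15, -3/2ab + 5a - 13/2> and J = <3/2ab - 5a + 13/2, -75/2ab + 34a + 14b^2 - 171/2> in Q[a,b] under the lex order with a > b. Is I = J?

Two ideals are equal iff their reduced Gröbner bases coincide (the reduced basis is unique for a fixed ordering).
Buchberger on the first generating set:
f_1 = -6ab + 7a + 2b^2 - 15, LT = ab.
f_2 = -3/2ab + 5a - 13/2, LT = ab.

S(f_1,f_2): lcm = ab. S = 13/6a - 1/3b^2 - 11/6.
  reduce S modulo (f_1, f_2):
  remainder 13/6a - 1/3b^2 - 11/6 ≠ 0; add g_3 = 13/6a - 1/3b^2 - 11/6 to the basis.

S(f_1,g_3): lcm = ab. S = -7/6a + 2/13b^3 - 1/3b^2 + 11/13b + 5/2.
  reduce S modulo (f_1, f_2, g_3):
  remainder 2/13b^3 - 20/39b^2 + 11/13b + 59/39 ≠ 0; add g_4 = 2/13b^3 - 20/39b^2 + 11/13b + 59/39 to the basis.

The other S-polynomials (S(f_2,g_3), S(f_1,g_4), S(f_2,g_4), S(g_3,g_4)) all reduce to 0 modulo the current basis, so we have a Gröbner basis.
Inter-reduce: drop elements whose leading term is divisible by another's, tail-reduce, and make monic.
Reduced Gröbner basis: {a - 2/13b^2 - 11/13, b^3 - 10/3b^2 + 11/2b + 59/6}.

Buchberger on the second generating set:
h_1 = 3/2ab - 5a + 13/2, LT = ab.
h_2 = -75/2ab + 34a + 14b^2 - 171/2, LT = ab.

S(h_1,h_2): lcm = ab. S = -182/75a + 28/75b^2 + 154/75.
  reduce S modulo (h_1, h_2):
  remainder -182/75a + 28/75b^2 + 154/75 ≠ 0; add k_3 = -182/75a + 28/75b^2 + 154/75 to the basis.

S(h_1,k_3): lcm = ab. S = -10/3a + 2/13b^3 + 11/13b + 13/3.
  reduce S modulo (h_1, h_2, k_3):
  remainder 2/13b^3 - 20/39b^2 + 11/13b + 59/39 ≠ 0; add k_4 = 2/13b^3 - 20/39b^2 + 11/13b + 59/39 to the basis.

The other S-polynomials (S(h_2,k_3), S(h_1,k_4), S(h_2,k_4), S(k_3,k_4)) all reduce to 0 modulo the current basis, so we have a Gröbner basis.
Inter-reduce: drop elements whose leading term is divisible by another's, tail-reduce, and make monic.
Reduced Gröbner basis: {a - 2/13b^2 - 11/13, b^3 - 10/3b^2 + 11/2b + 59/6}.

Same reduced basis, so the two generating sets span the same ideal.

Yes, the ideals are equal.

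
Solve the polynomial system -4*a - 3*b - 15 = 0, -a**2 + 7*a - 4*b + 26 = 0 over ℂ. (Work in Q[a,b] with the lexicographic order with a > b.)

Compute a lex Gröbner basis by Buchberger's algorithm.
f_1 = -4*a - 3*b - 15, LT = a.
f_2 = -a**2 + 7*a - 4*b + 26, LT = a**2.

S(f_1,f_2): lcm = a**2. S = 3/4*a*b + 43/4*a - 4*b + 26.
  reduce S modulo (f_1, f_2):
  remainder -9/16*b**2 - 119/8*b - 229/16 ≠ 0; add h_3 = -9/16*b**2 - 119/8*b - 229/16 to the basis.

The other S-polynomials (S(f_1,h_3), S(f_2,h_3)) all reduce to 0 modulo the current basis, so we have a Gröbner basis.
Inter-reduce: drop elements whose leading term is divisible by another's, tail-reduce, and make monic.
Reduced Gröbner basis: {a + 3/4*b + 15/4, b**2 + 238/9*b + 229/9}.

The lex basis is triangular: the last element involves only b. Solving b**2 + 238/9*b + 229/9 = 0 gives b ∈ {-229/9, -1}; substituting each value into the earlier elements determines the remaining variables.
  b = -229/9: the earlier basis element becomes a - 46/3 = 0, giving a = 46/3 — point (46/3, -229/9).
  b = -1: the earlier basis element becomes a + 3 = 0, giving a = -3 — point (-3, -1).
This is the nonlinear analogue of row-reducing a linear system.

{(46/3, -229/9), (-3, -1)}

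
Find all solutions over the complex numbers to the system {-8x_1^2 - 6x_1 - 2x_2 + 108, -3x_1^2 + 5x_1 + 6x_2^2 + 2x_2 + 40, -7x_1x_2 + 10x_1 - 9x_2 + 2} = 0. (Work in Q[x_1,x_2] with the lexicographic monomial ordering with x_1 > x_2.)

Compute a lex Gröbner basis by Buchberger's algorithm.
f_1 = -8x_1^2 - 6x_1 - 2x_2 + 108, LT = x_1^2.
f_2 = -3x_1^2 + 5x_1 + 6x_2^2 + 2x_2 + 40, LT = x_1^2.
f_3 = -7x_1x_2 + 10x_1 - 9x_2 + 2, LT = x_1x_2.

S(f_1,f_2): lcm = x_1^2. S = 29/12x_1 + 2x_2^2 + 11/12x_2 - 1/6.
  leading term x_1: no divisor's leading term divides it; move 29/12x_1 to the remainder.
  leading term x_2^2: no divisor's leading term divides it; move 2x_2^2 to the remainder.
  leading term x_2: no divisor's leading term divides it; move 11/12x_2 to the remainder.
  leading term 1: no divisor's leading term divides it; move -1/6 to the remainder.
  remainder 29/12x_1 + 2x_2^2 + 11/12x_2 - 1/6 ≠ 0; add h_4 = 29/12x_1 + 2x_2^2 + 11/12x_2 - 1/6 to the basis.

S(f_1,f_3): lcm = x_1^2x_2. S = 10/7x_1^2 - 15/28x_1x_2 + 2/7x_1 + 1/4x_2^2 - 27/2x_2.
  leading term x_1^2: subtract (-5/28)·f_1 from 10/7x_1^2 - 15/28x_1x_2 + 2/7x_1 + 1/4x_2^2 - 27/2x_2 → -15/28x_1x_2 - 11/14x_1 + 1/4x_2^2 - 97/7x_2 + 135/7
  leading term x_1x_2: subtract (15/196)·f_3 from -15/28x_1x_2 - 11/14x_1 + 1/4x_2^2 - 97/7x_2 + 135/7 → -76/49x_1 + 1/4x_2^2 - 2581/196x_2 + 1875/98
  leading term x_1: subtract (-912/1421)·h_4 from -76/49x_1 + 1/4x_2^2 - 2581/196x_2 + 1875/98 → 8717/5684x_2^2 - 10215/812x_2 + 54071/2842
  leading term x_2^2: no divisor's leading term divides it; move 8717/5684x_2^2 to the remainder.
  leading term x_2: no divisor's leading term divides it; move -10215/812x_2 to the remainder.
  leading term 1: no divisor's leading term divides it; move 54071/2842 to the remainder.
  remainder 8717/5684x_2^2 - 10215/812x_2 + 54071/2842 ≠ 0; add h_5 = 8717/5684x_2^2 - 10215/812x_2 + 54071/2842 to the basis.

S(f_2,f_3): lcm = x_1^2x_2. S = 10/7x_1^2 - 62/21x_1x_2 + 2/7x_1 - 2x_2^3 - 2/3x_2^2 - 40/3x_2.
  leading term x_1^2: subtract (-5/28)·f_1 from 10/7x_1^2 - 62/21x_1x_2 + 2/7x_1 - 2x_2^3 - 2/3x_2^2 - 40/3x_2 → -62/21x_1x_2 - 11/14x_1 - 2x_2^3 - 2/3x_2^2 - 575/42x_2 + 135/7
  leading term x_1x_2: subtract (62/147)·f_3 from -62/21x_1x_2 - 11/14x_1 - 2x_2^3 - 2/3x_2^2 - 575/42x_2 + 135/7 → -1471/294x_1 - 2x_2^3 - 2/3x_2^2 - 2909/294x_2 + 2711/147
  leading term x_1: subtract (-2942/1421)·h_4 from -1471/294x_1 - 2x_2^3 - 2/3x_2^2 - 2909/294x_2 + 2711/147 → -2x_2^3 + 14810/4263x_2^2 - 4870/609x_2 + 25716/1421
  leading term x_2^3: subtract (-11368/8717x_2)·h_5 from -2x_2^3 + 14810/4263x_2^2 - 4870/609x_2 + 25716/1421 → -480552860/37160571x_2^2 + 89265166/5308653x_2 + 25716/1421
  leading term x_2^2: subtract (-1922211440/227958267)·h_5 from -480552860/37160571x_2^2 + 89265166/5308653x_2 + 25716/1421 → -20348389226/227958267x_2 + 40696778452/227958267
  leading term x_2: no divisor's leading term divides it; move -20348389226/227958267x_2 to the remainder.
  leading term 1: no divisor's leading term divides it; move 40696778452/227958267 to the remainder.
  remainder -20348389226/227958267x_2 + 40696778452/227958267 ≠ 0; add h_6 = -20348389226/227958267x_2 + 40696778452/227958267 to the basis.

The other S-polynomials (S(f_1,h_4), S(f_2,h_4), S(f_3,h_4), S(f_1,h_5), S(f_2,h_5), S(f_3,h_5), S(h_4,h_5), S(f_1,h_6), S(f_2,h_6), S(f_3,h_6), S(h_4,h_6), S(h_5,h_6)) all reduce to 0 modulo the current basis, so we have a Gröbner basis.
Inter-reduce: drop elements whose leading term is divisible by another's, tail-reduce, and make monic.
Reduced Gröbner basis: {x_1 + 4, x_2 - 2}.

From the last basis element, x_2 - 2 = 0, so x_2 takes values in {2}. Each choice, substituted upward through the basis, yields the corresponding point(s) of the solution set.
  x_2 = 2: the earlier basis element becomes x_1 + 4 = 0, giving x_1 = -4 — point (-4, 2).
Substituting each solution back into the original system confirms all equations vanish.

{(-4, 2)}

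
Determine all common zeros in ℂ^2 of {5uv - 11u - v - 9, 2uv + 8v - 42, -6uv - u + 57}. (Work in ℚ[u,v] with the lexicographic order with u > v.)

{(3, 3)}

Compute a lex Gröbner basis by Buchberger's algorithm.
f_1 = 5uv - 11u - v - 9, LT = uv.
f_2 = 2uv + 8v - 42, LT = uv.
f_3 = -6uv - u + 57, LT = uv.

S(f_1,f_2): lcm = uv. S = -11/5u - 21/5v + 96/5.
  leading term u: no divisor's leading term divides it; move -11/5u to the remainder.
  leading term v: no divisor's leading term divides it; move -21/5v to the remainder.
  leading term 1: no divisor's leading term divides it; move 96/5 to the remainder.
  remainder -11/5u - 21/5v + 96/5 ≠ 0; add h_4 = -11/5u - 21/5v + 96/5 to the basis.

S(f_1,f_3): lcm = uv. S = -71/30u - ⅕v + 77/10.
  leading term u: subtract (71/66)·h_4 from -71/30u - ⅕v + 77/10 → 95/22v - 285/22
  leading term v: no divisor's leading term divides it; move 95/22v to the remainder.
  leading term 1: no divisor's leading term divides it; move -285/22 to the remainder.
  remainder 95/22v - 285/22 ≠ 0; add h_5 = 95/22v - 285/22 to the basis.

The other S-polynomials (S(f_2,f_3), S(f_1,h_4), S(f_2,h_4), S(f_3,h_4), S(f_1,h_5), S(f_2,h_5), S(f_3,h_5), S(h_4,h_5)) all reduce to 0 modulo the current basis, so we have a Gröbner basis.
Inter-reduce: drop elements whose leading term is divisible by another's, tail-reduce, and make monic.
Reduced Gröbner basis: {u - 3, v - 3}.

The lex basis is triangular: the last element involves only v. Solving v - 3 = 0 gives v ∈ {3}; substituting each value into the earlier elements determines the remaining variables.
  v = 3: the earlier basis element becomes u - 3 = 0, giving u = 3 — point (3, 3).
Each listed point satisfies every original equation (direct substitution).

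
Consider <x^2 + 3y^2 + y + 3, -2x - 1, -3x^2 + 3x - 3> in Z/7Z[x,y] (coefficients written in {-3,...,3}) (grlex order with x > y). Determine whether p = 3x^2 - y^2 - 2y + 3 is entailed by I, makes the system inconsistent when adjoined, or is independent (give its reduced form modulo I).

First compute the reduced Gröbner basis of I by Buchberger's algorithm.
f_1 = x^2 + 3y^2 + y + 3, LT = x^2.
f_2 = -2x - 1, LT = x.
f_3 = -3x^2 + 3x - 3, LT = x^2.

S(f_1,f_2): lcm = x^2. S = 3y^2 + 3x + y + 3.
  reduce S modulo (f_1, f_2, f_3):
  remainder 3y^2 + y - 2 ≠ 0; add h_4 = 3y^2 + y - 2 to the basis.

The other S-polynomials (S(f_1,f_3), S(f_2,f_3), S(f_1,h_4), S(f_2,h_4), S(f_3,h_4)) all reduce to 0 modulo the current basis, so we have a Gröbner basis.
Inter-reduce: drop elements whose leading term is divisible by another's, tail-reduce, and make monic.
Reduced Gröbner basis: {y^2 - 2y - 3, x - 3}.
Label its elements g_1 = y^2 - 2y - 3, g_2 = x - 3.

Reduce p = 3x^2 - y^2 - 2y + 3 modulo G:
  leading term x^2: subtract (3x)·g_2 from 3x^2 - y^2 - 2y + 3 → -y^2 + 2x - 2y + 3
  leading term y^2: subtract (-1)·g_1 from -y^2 + 2x - 2y + 3 → 2x + 3y
  leading term x: subtract (2)·g_2 from 2x + 3y → 3y - 1
  leading term y: no divisor's leading term divides it; move 3y to the remainder.
  leading term 1: no divisor's leading term divides it; move -1 to the remainder.
  normal form = 3y - 1.
The normal form is nonzero, so p ∉ I. Since p minus its normal form lies in I, I + (p) = I + (r) where r = 3y - 1; decide whether this ideal is the whole ring.
Run Buchberger on G together with r (pairs among the g_i already reduce to 0 since G is a Gröbner basis):
g_1 = y^2 - 2y - 3, LT = y^2.
g_2 = x - 3, LT = x.
r = 3y - 1, LT = y.

S(g_1,r): lcm = y^2. S = 3y - 3.
  reduce S modulo (g_1, g_2, r):
  remainder -2 ≠ 0; add m_4 = -2 to the basis.

The other S-polynomials (S(g_1,g_2), S(g_2,r), S(g_1,m_4), S(g_2,m_4), S(r,m_4)) all reduce to 0 modulo the current basis, so we have a Gröbner basis.
Inter-reduce: drop elements whose leading term is divisible by another's, tail-reduce, and make monic.
Reduced Gröbner basis: {1}.
The reduced Gröbner basis of I + (p) is {1}: the ideal is the whole ring, so the enlarged system has no common solution — adjoining p is inconsistent.

Ideal membership is decidable via reduction modulo a Gröbner basis.

Adjoining 3x^2 - y^2 - 2y + 3 makes the ideal the whole ring: the system is inconsistent.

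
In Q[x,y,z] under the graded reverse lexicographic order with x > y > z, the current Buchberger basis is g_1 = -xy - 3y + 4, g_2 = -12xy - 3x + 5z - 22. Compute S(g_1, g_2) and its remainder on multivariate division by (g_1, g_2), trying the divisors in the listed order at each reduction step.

S(g_1, g_2) = -1/4x + 3y + 5/12z - 35/6; remainder on division = -1/4x + 3y + 5/12z - 35/6.

lcm(LM(g_1), LM(g_2)) = xy.
S = (lcm/LT(g_1))·g_1 − (lcm/LT(g_2))·g_2 = -1/4x + 3y + 5/12z - 35/6.
Reduce S modulo (g_1, g_2) in that order:
  leading term x: no divisor's leading term divides it; move -1/4x to the remainder.
  leading term y: no divisor's leading term divides it; move 3y to the remainder.
  leading term z: no divisor's leading term divides it; move 5/12z to the remainder.
  leading term 1: no divisor's leading term divides it; move -35/6 to the remainder.
The remainder -1/4x + 3y + 5/12z - 35/6 is nonzero, so it would be added as the next basis element.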